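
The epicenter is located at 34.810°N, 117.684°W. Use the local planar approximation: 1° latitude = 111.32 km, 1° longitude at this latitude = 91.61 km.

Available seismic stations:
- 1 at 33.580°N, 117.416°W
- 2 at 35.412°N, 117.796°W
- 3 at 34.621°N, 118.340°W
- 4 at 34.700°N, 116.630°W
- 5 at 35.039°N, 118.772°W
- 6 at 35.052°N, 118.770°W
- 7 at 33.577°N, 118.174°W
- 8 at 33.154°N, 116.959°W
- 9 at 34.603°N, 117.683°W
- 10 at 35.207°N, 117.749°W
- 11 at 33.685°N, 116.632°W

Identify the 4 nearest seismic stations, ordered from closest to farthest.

Distances from 34.810°N, 117.684°W:
1: √((-1.230·111.32)² + (0.268·91.61)²) = √(18748.07224 + 602.77517) = 139.107 km
2: √((0.602·111.32)² + (-0.112·91.61)²) = √(4490.96197 + 105.27417) = 67.796 km
3: √((-0.189·111.32)² + (-0.656·91.61)²) = √(442.65972 + 3611.54845) = 63.673 km
4: √((-0.110·111.32)² + (1.054·91.61)²) = √(149.94492 + 9323.24266) = 97.330 km
5: √((0.229·111.32)² + (-1.088·91.61)²) = √(649.85634 + 9934.44379) = 102.880 km
6: √((0.242·111.32)² + (-1.086·91.61)²) = √(725.73343 + 9897.95367) = 103.071 km
7: √((-1.233·111.32)² + (-0.490·91.61)²) = √(18839.63778 + 2015.01334) = 144.411 km
8: √((-1.656·111.32)² + (0.725·91.61)²) = √(33983.41822 + 4411.25110) = 195.946 km
9: √((-0.207·111.32)² + (0.001·91.61)²) = √(530.99091 + 0.00839) = 23.043 km
10: √((0.397·111.32)² + (-0.065·91.61)²) = √(1953.11317 + 35.45786) = 44.593 km
11: √((-1.125·111.32)² + (1.052·91.61)²) = √(15683.80522 + 9287.89391) = 158.024 km
Sorted: 9 (23.043 km) < 10 (44.593 km) < 3 (63.673 km) < 2 (67.796 km) < 4 (97.330 km) < 5 (102.880 km) < …

9, 10, 3, 2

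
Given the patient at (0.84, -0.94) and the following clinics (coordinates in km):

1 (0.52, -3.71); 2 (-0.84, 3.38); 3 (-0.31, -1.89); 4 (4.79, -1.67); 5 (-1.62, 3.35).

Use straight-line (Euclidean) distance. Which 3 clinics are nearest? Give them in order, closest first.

Distances from (0.84, -0.94):
1: √((-0.32)² + (-2.77)²) = √(0.1024 + 7.6729) = 2.79 km
2: √((-1.68)² + (4.32)²) = √(2.8224 + 18.6624) = 4.64 km
3: √((-1.15)² + (-0.95)²) = √(1.3225 + 0.9025) = 1.49 km
4: √((3.95)² + (-0.73)²) = √(15.6025 + 0.5329) = 4.02 km
5: √((-2.46)² + (4.29)²) = √(6.0516 + 18.4041) = 4.95 km
Sorted: 3 (1.49 km) < 1 (2.79 km) < 4 (4.02 km) < 2 (4.64 km) < 5 (4.95 km)

3, 1, 4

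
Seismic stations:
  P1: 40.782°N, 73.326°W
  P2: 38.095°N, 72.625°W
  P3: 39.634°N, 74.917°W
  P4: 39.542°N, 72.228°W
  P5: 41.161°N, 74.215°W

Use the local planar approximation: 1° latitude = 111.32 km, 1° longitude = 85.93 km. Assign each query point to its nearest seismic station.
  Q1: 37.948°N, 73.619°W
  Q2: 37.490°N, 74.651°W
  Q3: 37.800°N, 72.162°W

Q1→P2; Q2→P2; Q3→P2

Q1 at 37.948°N, 73.619°W:
  P1: 316.484 km
  P2: 86.968 km
  P3: 218.326 km
  P4: 213.947 km
  P5: 361.319 km
  → nearest: P2 (86.968 km)
Q2 at 37.490°N, 74.651°W:
  P1: 383.745 km
  P2: 186.667 km
  P3: 239.762 km
  P4: 309.080 km
  P5: 410.370 km
  → nearest: P2 (186.667 km)
Q3 at 37.800°N, 72.162°W:
  P1: 346.698 km
  P2: 51.588 km
  P3: 312.612 km
  P4: 194.002 km
  P5: 413.652 km
  → nearest: P2 (51.588 km)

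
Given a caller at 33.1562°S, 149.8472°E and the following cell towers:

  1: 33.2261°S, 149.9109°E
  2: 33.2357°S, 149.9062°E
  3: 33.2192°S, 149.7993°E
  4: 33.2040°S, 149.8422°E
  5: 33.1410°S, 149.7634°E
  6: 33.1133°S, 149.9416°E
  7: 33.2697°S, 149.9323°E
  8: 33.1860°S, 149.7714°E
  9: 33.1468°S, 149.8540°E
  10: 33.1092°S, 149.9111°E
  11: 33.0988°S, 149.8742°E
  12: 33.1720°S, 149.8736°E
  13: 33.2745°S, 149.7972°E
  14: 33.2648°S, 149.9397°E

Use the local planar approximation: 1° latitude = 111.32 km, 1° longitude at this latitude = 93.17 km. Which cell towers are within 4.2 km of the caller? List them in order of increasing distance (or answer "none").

9, 12

Distances from 33.1562°S, 149.8472°E:
1: √((-0.0699·111.32)² + (0.0637·93.17)²) = √(60.548132 + 35.223382) = 9.7863 km
2: √((-0.0795·111.32)² + (0.0590·93.17)²) = √(78.321438 + 30.217339) = 10.4182 km
3: √((-0.0630·111.32)² + (-0.0479·93.17)²) = √(49.184413 + 19.916968) = 8.3127 km
4: √((-0.0478·111.32)² + (-0.0050·93.17)²) = √(28.314063 + 0.217016) = 5.3414 km
5: √((0.0152·111.32)² + (-0.0838·93.17)²) = √(2.863081 + 60.959336) = 7.9889 km
6: √((0.0429·111.32)² + (0.0944·93.17)²) = √(22.806623 + 77.356387) = 10.0081 km
7: √((-0.1135·111.32)² + (0.0851·93.17)²) = √(159.638676 + 62.865346) = 14.9166 km
8: √((-0.0298·111.32)² + (-0.0758·93.17)²) = √(11.004718 + 49.875884) = 7.8026 km
9: √((0.0094·111.32)² + (0.0068·93.17)²) = √(1.094970 + 0.401393) = 1.2233 km
10: √((0.0470·111.32)² + (0.0639·93.17)²) = √(27.374243 + 35.444912) = 7.9259 km
11: √((0.0574·111.32)² + (0.0270·93.17)²) = √(40.829135 + 6.328193) = 6.8671 km
12: √((-0.0158·111.32)² + (0.0264·93.17)²) = √(3.093574 + 6.050065) = 3.0238 km
13: √((-0.1183·111.32)² + (-0.0500·93.17)²) = √(173.426670 + 21.701622) = 13.9688 km
14: √((-0.1086·111.32)² + (0.0925·93.17)²) = √(146.152432 + 74.273802) = 14.8468 km
Threshold 4.2 km: 9 (1.2233 km), 12 (3.0238 km) are within range.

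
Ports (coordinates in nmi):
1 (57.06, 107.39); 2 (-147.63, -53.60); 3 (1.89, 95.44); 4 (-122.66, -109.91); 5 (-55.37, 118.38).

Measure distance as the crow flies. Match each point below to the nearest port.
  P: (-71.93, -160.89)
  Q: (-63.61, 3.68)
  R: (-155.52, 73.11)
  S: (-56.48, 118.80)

P→4; Q→2; R→5; S→5

P at (-71.93, -160.89):
  1: 297.68 nmi
  2: 131.31 nmi
  3: 266.75 nmi
  4: 71.92 nmi
  5: 279.76 nmi
  → nearest: 4 (71.92 nmi)
Q at (-63.61, 3.68):
  1: 159.11 nmi
  2: 101.69 nmi
  3: 112.74 nmi
  4: 128.02 nmi
  5: 115.00 nmi
  → nearest: 2 (101.69 nmi)
R at (-155.52, 73.11):
  1: 215.33 nmi
  2: 126.96 nmi
  3: 158.99 nmi
  4: 185.95 nmi
  5: 109.91 nmi
  → nearest: 5 (109.91 nmi)
S at (-56.48, 118.80):
  1: 114.11 nmi
  2: 195.01 nmi
  3: 62.87 nmi
  4: 238.09 nmi
  5: 1.19 nmi
  → nearest: 5 (1.19 nmi)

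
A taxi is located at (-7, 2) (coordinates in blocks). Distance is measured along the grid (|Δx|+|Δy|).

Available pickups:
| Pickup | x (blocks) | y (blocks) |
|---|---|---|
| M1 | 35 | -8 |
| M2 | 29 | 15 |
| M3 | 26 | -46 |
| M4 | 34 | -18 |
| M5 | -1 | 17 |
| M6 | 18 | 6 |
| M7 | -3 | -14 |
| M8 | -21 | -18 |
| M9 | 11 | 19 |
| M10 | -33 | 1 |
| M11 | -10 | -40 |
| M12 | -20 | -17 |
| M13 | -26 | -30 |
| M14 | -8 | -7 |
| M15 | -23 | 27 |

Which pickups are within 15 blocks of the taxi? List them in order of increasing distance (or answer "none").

M14

Distances from (-7, 2):
M1: |42| + |-10| = 42 + 10 = 52 blocks
M2: |36| + |13| = 36 + 13 = 49 blocks
M3: |33| + |-48| = 33 + 48 = 81 blocks
M4: |41| + |-20| = 41 + 20 = 61 blocks
M5: |6| + |15| = 6 + 15 = 21 blocks
M6: |25| + |4| = 25 + 4 = 29 blocks
M7: |4| + |-16| = 4 + 16 = 20 blocks
M8: |-14| + |-20| = 14 + 20 = 34 blocks
M9: |18| + |17| = 18 + 17 = 35 blocks
M10: |-26| + |-1| = 26 + 1 = 27 blocks
M11: |-3| + |-42| = 3 + 42 = 45 blocks
M12: |-13| + |-19| = 13 + 19 = 32 blocks
M13: |-19| + |-32| = 19 + 32 = 51 blocks
M14: |-1| + |-9| = 1 + 9 = 10 blocks
M15: |-16| + |25| = 16 + 25 = 41 blocks
Threshold 15 blocks: M14 (10 blocks) is within range.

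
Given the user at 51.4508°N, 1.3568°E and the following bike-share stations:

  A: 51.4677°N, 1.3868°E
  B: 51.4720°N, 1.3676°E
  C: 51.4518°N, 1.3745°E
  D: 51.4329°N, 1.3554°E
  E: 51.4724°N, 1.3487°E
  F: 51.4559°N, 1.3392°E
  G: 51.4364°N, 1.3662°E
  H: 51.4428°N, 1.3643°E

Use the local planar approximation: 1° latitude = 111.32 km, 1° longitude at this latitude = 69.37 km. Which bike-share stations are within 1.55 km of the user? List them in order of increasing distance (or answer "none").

H, C, F

Distances from 51.4508°N, 1.3568°E:
A: 2.8054 km
B: 2.4760 km
C: 1.2329 km
D: 1.9950 km
E: 2.4693 km
F: 1.3465 km
G: 1.7306 km
H: 1.0314 km
Threshold 1.55 km: H (1.0314 km), C (1.2329 km), F (1.3465 km) are within range.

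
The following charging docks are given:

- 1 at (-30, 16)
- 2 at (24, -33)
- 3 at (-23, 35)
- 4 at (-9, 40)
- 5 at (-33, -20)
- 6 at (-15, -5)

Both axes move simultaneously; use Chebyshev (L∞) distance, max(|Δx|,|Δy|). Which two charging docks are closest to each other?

Pairwise distances:
1–2: max(|54|, |-49|) = 54
1–3: max(|7|, |19|) = 19
1–4: max(|21|, |24|) = 24
1–5: max(|-3|, |-36|) = 36
1–6: max(|15|, |-21|) = 21
2–3: max(|-47|, |68|) = 68
2–4: max(|-33|, |73|) = 73
2–5: max(|-57|, |13|) = 57
2–6: max(|-39|, |28|) = 39
3–4: max(|14|, |5|) = 14
3–5: max(|-10|, |-55|) = 55
3–6: max(|8|, |-40|) = 40
4–5: max(|-24|, |-60|) = 60
4–6: max(|-6|, |-45|) = 45
5–6: max(|18|, |15|) = 18
Closest pair: 3–4 at 14.

3 and 4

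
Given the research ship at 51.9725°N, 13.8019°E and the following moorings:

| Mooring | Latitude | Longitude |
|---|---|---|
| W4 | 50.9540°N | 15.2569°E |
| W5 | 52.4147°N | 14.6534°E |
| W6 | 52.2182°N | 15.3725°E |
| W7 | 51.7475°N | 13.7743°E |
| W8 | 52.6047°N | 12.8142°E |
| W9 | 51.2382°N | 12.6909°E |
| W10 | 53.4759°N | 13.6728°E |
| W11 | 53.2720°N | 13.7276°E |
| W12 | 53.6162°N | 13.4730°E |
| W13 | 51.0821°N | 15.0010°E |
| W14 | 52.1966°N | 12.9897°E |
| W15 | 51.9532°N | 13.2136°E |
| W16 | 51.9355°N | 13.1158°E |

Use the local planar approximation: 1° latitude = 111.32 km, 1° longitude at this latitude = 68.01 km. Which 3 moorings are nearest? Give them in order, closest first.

Distances from 51.9725°N, 13.8019°E:
W4: 150.4889 km
W5: 76.0052 km
W6: 110.2627 km
W7: 25.1172 km
W8: 97.2889 km
W9: 111.3148 km
W10: 167.5886 km
W11: 144.7486 km
W12: 184.3389 km
W13: 128.3556 km
W14: 60.6098 km
W15: 40.0679 km
W16: 46.8431 km
Sorted: W7 (25.1172 km) < W15 (40.0679 km) < W16 (46.8431 km) < W14 (60.6098 km) < W5 (76.0052 km) < …

W7, W15, W16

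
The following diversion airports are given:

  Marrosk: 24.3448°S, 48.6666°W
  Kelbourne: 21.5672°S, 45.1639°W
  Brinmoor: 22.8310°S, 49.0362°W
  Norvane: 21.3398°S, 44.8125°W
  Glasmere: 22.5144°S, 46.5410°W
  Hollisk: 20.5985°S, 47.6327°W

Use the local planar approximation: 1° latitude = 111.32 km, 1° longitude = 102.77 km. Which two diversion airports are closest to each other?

Kelbourne and Norvane

Pairwise distances:
Marrosk–Kelbourne: 474.5380 km
Marrosk–Brinmoor: 172.7440 km
Marrosk–Norvane: 518.4451 km
Marrosk–Glasmere: 298.7268 km
Marrosk–Hollisk: 430.3611 km
Kelbourne–Brinmoor: 422.0922 km
Kelbourne–Norvane: 44.1020 km
Kelbourne–Glasmere: 176.4859 km
Kelbourne–Hollisk: 275.6840 km
Brinmoor–Norvane: 464.7285 km
Brinmoor–Glasmere: 258.8423 km
Brinmoor–Hollisk: 287.3459 km
Norvane–Glasmere: 220.5731 km
Norvane–Hollisk: 301.3509 km
Glasmere–Hollisk: 240.9875 km
Closest pair: Kelbourne–Norvane at 44.1020 km.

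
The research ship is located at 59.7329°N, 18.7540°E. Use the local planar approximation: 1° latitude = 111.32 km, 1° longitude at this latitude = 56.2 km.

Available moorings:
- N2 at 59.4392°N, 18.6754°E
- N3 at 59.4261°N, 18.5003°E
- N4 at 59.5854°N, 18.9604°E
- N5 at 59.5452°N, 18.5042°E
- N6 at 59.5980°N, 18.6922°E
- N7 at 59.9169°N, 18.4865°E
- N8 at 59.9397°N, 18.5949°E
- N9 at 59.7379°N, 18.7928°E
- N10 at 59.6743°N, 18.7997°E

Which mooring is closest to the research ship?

Distances from 59.7329°N, 18.7540°E:
N2: 32.9917 km
N3: 37.0097 km
N4: 20.1037 km
N5: 25.1730 km
N6: 15.4135 km
N7: 25.4078 km
N8: 24.6964 km
N9: 2.2505 km
N10: 7.0107 km
Minimum: N9 at 2.2505 km.

N9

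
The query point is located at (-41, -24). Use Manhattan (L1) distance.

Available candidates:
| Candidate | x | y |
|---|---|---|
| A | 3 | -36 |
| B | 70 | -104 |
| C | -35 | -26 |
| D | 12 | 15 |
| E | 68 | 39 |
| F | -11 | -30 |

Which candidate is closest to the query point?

C

Distances from (-41, -24):
A: 56
B: 191
C: 8
D: 92
E: 172
F: 36
Minimum: C at 8.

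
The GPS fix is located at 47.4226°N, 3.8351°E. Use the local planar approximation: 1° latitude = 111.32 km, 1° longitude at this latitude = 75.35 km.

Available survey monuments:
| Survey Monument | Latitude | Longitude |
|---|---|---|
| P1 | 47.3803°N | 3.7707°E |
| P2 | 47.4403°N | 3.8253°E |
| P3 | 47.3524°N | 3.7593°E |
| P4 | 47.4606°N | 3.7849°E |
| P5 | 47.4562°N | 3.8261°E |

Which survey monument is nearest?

P2

Distances from 47.4226°N, 3.8351°E:
P1: 6.7617 km
P2: 2.1042 km
P3: 9.6794 km
P4: 5.6747 km
P5: 3.8013 km
Minimum: P2 at 2.1042 km.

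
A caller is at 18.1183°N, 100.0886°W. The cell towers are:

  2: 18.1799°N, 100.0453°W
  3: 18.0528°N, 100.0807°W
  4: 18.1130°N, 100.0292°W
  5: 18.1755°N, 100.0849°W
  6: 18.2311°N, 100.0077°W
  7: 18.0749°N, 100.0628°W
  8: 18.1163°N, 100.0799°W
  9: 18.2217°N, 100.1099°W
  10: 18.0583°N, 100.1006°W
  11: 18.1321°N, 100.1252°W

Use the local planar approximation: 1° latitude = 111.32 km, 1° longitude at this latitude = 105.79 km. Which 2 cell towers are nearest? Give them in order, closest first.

Distances from 18.1183°N, 100.0886°W:
2: √((0.0616·111.32)² + (0.0433·105.79)²) = √(47.022728 + 20.982877) = 8.2466 km
3: √((-0.0655·111.32)² + (0.0079·105.79)²) = √(53.165389 + 0.698463) = 7.3392 km
4: √((-0.0053·111.32)² + (0.0594·105.79)²) = √(0.348095 + 39.487726) = 6.3116 km
5: √((0.0572·111.32)² + (0.0037·105.79)²) = √(40.545107 + 0.153212) = 6.3795 km
6: √((0.1128·111.32)² + (0.0809·105.79)²) = √(157.675637 + 73.246399) = 15.1961 km
7: √((-0.0434·111.32)² + (0.0258·105.79)²) = √(23.341344 + 7.449526) = 5.5490 km
8: √((-0.0020·111.32)² + (0.0087·105.79)²) = √(0.049569 + 0.847086) = 0.9469 km
9: √((0.1034·111.32)² + (-0.0213·105.79)²) = √(132.491334 + 5.077483) = 11.7290 km
10: √((-0.0600·111.32)² + (-0.0120·105.79)²) = √(44.611713 + 1.611579) = 6.7988 km
11: √((0.0138·111.32)² + (-0.0366·105.79)²) = √(2.359960 + 14.991718) = 4.1655 km
Sorted: 8 (0.9469 km) < 11 (4.1655 km) < 7 (5.5490 km) < 4 (6.3116 km) < …

8, 11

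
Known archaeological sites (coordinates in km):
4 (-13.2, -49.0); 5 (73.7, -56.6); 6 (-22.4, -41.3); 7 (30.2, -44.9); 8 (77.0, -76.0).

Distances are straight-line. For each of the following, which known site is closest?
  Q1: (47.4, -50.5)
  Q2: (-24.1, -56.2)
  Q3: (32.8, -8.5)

Q1 at (47.4, -50.5):
  4: √((-60.6)² + (1.5)²) = √(3672.360 + 2.250) = 60.6 km
  5: √((26.3)² + (-6.1)²) = √(691.690 + 37.210) = 27.0 km
  6: √((-69.8)² + (9.2)²) = √(4872.040 + 84.640) = 70.4 km
  7: √((-17.2)² + (5.6)²) = √(295.840 + 31.360) = 18.1 km
  8: √((29.6)² + (-25.5)²) = √(876.160 + 650.250) = 39.1 km
  → nearest: 7 (18.1 km)
Q2 at (-24.1, -56.2):
  4: √((10.9)² + (7.2)²) = √(118.810 + 51.840) = 13.1 km
  5: √((97.8)² + (-0.4)²) = √(9564.840 + 0.160) = 97.8 km
  6: √((1.7)² + (14.9)²) = √(2.890 + 222.010) = 15.0 km
  7: √((54.3)² + (11.3)²) = √(2948.490 + 127.690) = 55.5 km
  8: √((101.1)² + (-19.8)²) = √(10221.210 + 392.040) = 103.0 km
  → nearest: 4 (13.1 km)
Q3 at (32.8, -8.5):
  4: √((-46.0)² + (-40.5)²) = √(2116.000 + 1640.250) = 61.3 km
  5: √((40.9)² + (-48.1)²) = √(1672.810 + 2313.610) = 63.1 km
  6: √((-55.2)² + (-32.8)²) = √(3047.040 + 1075.840) = 64.2 km
  7: √((-2.6)² + (-36.4)²) = √(6.760 + 1324.960) = 36.5 km
  8: √((44.2)² + (-67.5)²) = √(1953.640 + 4556.250) = 80.7 km
  → nearest: 7 (36.5 km)

Q1→7; Q2→4; Q3→7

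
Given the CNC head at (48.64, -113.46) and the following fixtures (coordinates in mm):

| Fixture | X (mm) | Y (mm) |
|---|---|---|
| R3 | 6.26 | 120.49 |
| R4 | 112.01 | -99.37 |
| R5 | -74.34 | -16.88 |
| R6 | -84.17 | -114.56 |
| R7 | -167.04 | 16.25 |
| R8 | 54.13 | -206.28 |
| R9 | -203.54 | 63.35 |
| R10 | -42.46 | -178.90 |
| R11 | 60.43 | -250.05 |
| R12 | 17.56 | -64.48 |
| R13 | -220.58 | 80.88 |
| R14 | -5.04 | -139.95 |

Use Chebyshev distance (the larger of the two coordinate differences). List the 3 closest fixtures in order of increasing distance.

R12, R14, R4

Distances from (48.64, -113.46):
R3: max(|-42.38|, |233.95|) = 233.95 mm
R4: max(|63.37|, |14.09|) = 63.37 mm
R5: max(|-122.98|, |96.58|) = 122.98 mm
R6: max(|-132.81|, |-1.10|) = 132.81 mm
R7: max(|-215.68|, |129.71|) = 215.68 mm
R8: max(|5.49|, |-92.82|) = 92.82 mm
R9: max(|-252.18|, |176.81|) = 252.18 mm
R10: max(|-91.10|, |-65.44|) = 91.10 mm
R11: max(|11.79|, |-136.59|) = 136.59 mm
R12: max(|-31.08|, |48.98|) = 48.98 mm
R13: max(|-269.22|, |194.34|) = 269.22 mm
R14: max(|-53.68|, |-26.49|) = 53.68 mm
Sorted: R12 (48.98 mm) < R14 (53.68 mm) < R4 (63.37 mm) < R10 (91.10 mm) < R8 (92.82 mm) < …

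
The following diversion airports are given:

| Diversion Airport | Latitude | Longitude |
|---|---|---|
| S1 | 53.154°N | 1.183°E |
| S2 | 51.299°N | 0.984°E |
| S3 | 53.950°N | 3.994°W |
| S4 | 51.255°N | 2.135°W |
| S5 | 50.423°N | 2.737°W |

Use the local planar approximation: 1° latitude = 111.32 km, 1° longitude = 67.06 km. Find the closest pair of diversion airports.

Pairwise distances:
S4–S5: 101.034 km
S1–S2: 206.929 km
S2–S4: 209.217 km
S2–S5: 267.908 km
S1–S4: 306.915 km
S3–S4: 324.878 km
S1–S3: 358.300 km
S3–S5: 401.572 km
S1–S5: 401.906 km
S2–S3: 445.565 km
Closest pair: S4–S5 at 101.034 km.

S4 and S5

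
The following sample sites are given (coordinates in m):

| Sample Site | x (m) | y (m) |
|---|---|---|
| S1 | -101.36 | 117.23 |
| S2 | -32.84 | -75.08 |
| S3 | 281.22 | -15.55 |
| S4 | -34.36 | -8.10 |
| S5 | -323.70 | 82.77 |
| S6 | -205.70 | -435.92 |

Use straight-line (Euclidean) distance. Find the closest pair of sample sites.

Pairwise distances:
S1–S2: 204.15 m
S1–S3: 404.97 m
S1–S4: 142.11 m
S1–S5: 224.99 m
S1–S6: 562.90 m
S2–S3: 319.65 m
S2–S4: 67.00 m
S2–S5: 330.93 m
S2–S6: 400.11 m
S3–S4: 315.67 m
S3–S5: 612.86 m
S3–S6: 643.27 m
S4–S5: 303.27 m
S4–S6: 460.86 m
S5–S6: 531.94 m
Closest pair: S2–S4 at 67.00 m.

S2 and S4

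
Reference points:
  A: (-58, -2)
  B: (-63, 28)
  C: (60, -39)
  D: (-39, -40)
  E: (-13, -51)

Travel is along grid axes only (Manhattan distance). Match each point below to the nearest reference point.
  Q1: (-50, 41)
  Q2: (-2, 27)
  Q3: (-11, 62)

Q1→B; Q2→B; Q3→B

Q1 at (-50, 41):
  A: 51
  B: 26
  C: 190
  D: 92
  E: 129
  → nearest: B (26)
Q2 at (-2, 27):
  A: 85
  B: 62
  C: 128
  D: 104
  E: 89
  → nearest: B (62)
Q3 at (-11, 62):
  A: 111
  B: 86
  C: 172
  D: 130
  E: 115
  → nearest: B (86)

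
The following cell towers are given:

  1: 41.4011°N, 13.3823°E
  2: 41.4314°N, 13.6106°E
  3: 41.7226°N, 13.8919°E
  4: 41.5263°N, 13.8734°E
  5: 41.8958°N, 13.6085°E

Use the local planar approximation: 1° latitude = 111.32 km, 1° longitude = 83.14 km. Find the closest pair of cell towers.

1 and 2

Pairwise distances:
1–2: 19.2782 km
3–4: 21.9062 km
2–4: 24.2691 km
3–5: 30.4451 km
2–3: 39.9723 km
1–4: 43.1433 km
4–5: 46.6578 km
2–5: 51.6973 km
1–3: 55.4612 km
1–5: 58.1926 km
Closest pair: 1–2 at 19.2782 km.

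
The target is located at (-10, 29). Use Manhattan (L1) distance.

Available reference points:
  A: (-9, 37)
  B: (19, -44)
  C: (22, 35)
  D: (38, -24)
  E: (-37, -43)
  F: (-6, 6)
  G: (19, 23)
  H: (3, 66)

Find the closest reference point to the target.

A

Distances from (-10, 29):
A: |1| + |8| = 1 + 8 = 9
B: |29| + |-73| = 29 + 73 = 102
C: |32| + |6| = 32 + 6 = 38
D: |48| + |-53| = 48 + 53 = 101
E: |-27| + |-72| = 27 + 72 = 99
F: |4| + |-23| = 4 + 23 = 27
G: |29| + |-6| = 29 + 6 = 35
H: |13| + |37| = 13 + 37 = 50
Minimum: A at 9.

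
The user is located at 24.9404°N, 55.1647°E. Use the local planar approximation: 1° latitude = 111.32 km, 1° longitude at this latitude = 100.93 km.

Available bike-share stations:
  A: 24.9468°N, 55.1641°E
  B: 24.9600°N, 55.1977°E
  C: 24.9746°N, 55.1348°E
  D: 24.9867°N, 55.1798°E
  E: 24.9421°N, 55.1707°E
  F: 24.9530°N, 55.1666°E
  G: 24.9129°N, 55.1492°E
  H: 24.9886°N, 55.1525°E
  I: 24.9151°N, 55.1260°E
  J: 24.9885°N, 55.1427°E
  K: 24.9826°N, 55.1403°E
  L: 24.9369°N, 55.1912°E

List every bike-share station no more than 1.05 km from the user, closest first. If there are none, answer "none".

Distances from 24.9404°N, 55.1647°E:
A: √((0.0064·111.32)² + (-0.0006·100.93)²) = √(0.507582 + 0.003667) = 0.7150 km
B: √((0.0196·111.32)² + (0.0330·100.93)²) = √(4.760565 + 11.093496) = 3.9817 km
C: √((0.0342·111.32)² + (-0.0299·100.93)²) = √(14.494345 + 9.107159) = 4.8581 km
D: √((0.0463·111.32)² + (0.0151·100.93)²) = √(26.564912 + 2.322707) = 5.3747 km
E: √((0.0017·111.32)² + (0.0060·100.93)²) = √(0.035813 + 0.366727) = 0.6345 km
F: √((0.0126·111.32)² + (0.0019·100.93)²) = √(1.967377 + 0.036775) = 1.4157 km
G: √((-0.0275·111.32)² + (-0.0155·100.93)²) = √(9.371558 + 2.447394) = 3.4379 km
H: √((0.0482·111.32)² + (-0.0122·100.93)²) = √(28.789921 + 1.516213) = 5.5051 km
I: √((-0.0253·111.32)² + (-0.0387·100.93)²) = √(7.932086 + 15.256766) = 4.8155 km
J: √((0.0481·111.32)² + (-0.0220·100.93)²) = √(28.670585 + 4.930443) = 5.7966 km
K: √((0.0422·111.32)² + (-0.0244·100.93)²) = √(22.068423 + 6.064852) = 5.3041 km
L: √((-0.0035·111.32)² + (0.0265·100.93)²) = √(0.151804 + 7.153726) = 2.7029 km
Threshold 1.05 km: E (0.6345 km), A (0.7150 km) are within range.

E, A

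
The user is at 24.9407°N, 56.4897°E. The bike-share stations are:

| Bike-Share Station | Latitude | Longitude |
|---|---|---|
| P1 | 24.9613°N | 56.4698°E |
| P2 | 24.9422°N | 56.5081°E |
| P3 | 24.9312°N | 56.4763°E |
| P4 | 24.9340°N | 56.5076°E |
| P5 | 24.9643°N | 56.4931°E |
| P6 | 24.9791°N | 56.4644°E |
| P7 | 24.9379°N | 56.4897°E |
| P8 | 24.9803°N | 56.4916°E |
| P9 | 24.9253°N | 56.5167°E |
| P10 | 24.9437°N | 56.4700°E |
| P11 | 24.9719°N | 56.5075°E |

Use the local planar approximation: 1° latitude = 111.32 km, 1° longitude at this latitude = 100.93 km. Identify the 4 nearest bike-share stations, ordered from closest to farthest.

Distances from 24.9407°N, 56.4897°E:
P1: √((0.0206·111.32)² + (-0.0199·100.93)²) = √(5.258730 + 4.034100) = 3.0484 km
P2: √((0.0015·111.32)² + (0.0184·100.93)²) = √(0.027882 + 3.448865) = 1.8646 km
P3: √((-0.0095·111.32)² + (-0.0134·100.93)²) = √(1.118391 + 1.829153) = 1.7168 km
P4: √((-0.0067·111.32)² + (0.0179·100.93)²) = √(0.556283 + 3.263973) = 1.9545 km
P5: √((0.0236·111.32)² + (0.0034·100.93)²) = √(6.901928 + 0.117760) = 2.6495 km
P6: √((0.0384·111.32)² + (-0.0253·100.93)²) = √(18.272957 + 6.520510) = 4.9793 km
P7: √((-0.0028·111.32)² + (0.0000·100.93)²) = √(0.097154 + 0.000000) = 0.3117 km
P8: √((0.0396·111.32)² + (0.0019·100.93)²) = √(19.432862 + 0.036775) = 4.4124 km
P9: √((-0.0154·111.32)² + (0.0270·100.93)²) = √(2.938920 + 7.426225) = 3.2195 km
P10: √((0.0030·111.32)² + (-0.0197·100.93)²) = √(0.111529 + 3.953420) = 2.0162 km
P11: √((0.0312·111.32)² + (0.0178·100.93)²) = √(12.063007 + 3.227606) = 3.9103 km
Sorted: P7 (0.3117 km) < P3 (1.7168 km) < P2 (1.8646 km) < P4 (1.9545 km) < P10 (2.0162 km) < P5 (2.6495 km) < …

P7, P3, P2, P4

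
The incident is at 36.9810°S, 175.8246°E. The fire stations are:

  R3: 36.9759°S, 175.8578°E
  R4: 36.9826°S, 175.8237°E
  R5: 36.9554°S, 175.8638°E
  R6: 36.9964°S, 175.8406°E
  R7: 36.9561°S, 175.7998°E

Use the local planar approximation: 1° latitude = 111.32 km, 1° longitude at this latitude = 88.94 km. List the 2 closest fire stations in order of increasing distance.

Distances from 36.9810°S, 175.8246°E:
R3: √((0.0051·111.32)² + (0.0332·88.94)²) = √(0.322320 + 8.719075) = 3.0069 km
R4: √((-0.0016·111.32)² + (-0.0009·88.94)²) = √(0.031724 + 0.006407) = 0.1953 km
R5: √((0.0256·111.32)² + (0.0392·88.94)²) = √(8.121314 + 12.155320) = 4.5030 km
R6: √((-0.0154·111.32)² + (0.0160·88.94)²) = √(2.938920 + 2.025043) = 2.2280 km
R7: √((0.0249·111.32)² + (-0.0248·88.94)²) = √(7.683252 + 4.865165) = 3.5424 km
Sorted: R4 (0.1953 km) < R6 (2.2280 km) < R3 (3.0069 km) < R7 (3.5424 km) < …

R4, R6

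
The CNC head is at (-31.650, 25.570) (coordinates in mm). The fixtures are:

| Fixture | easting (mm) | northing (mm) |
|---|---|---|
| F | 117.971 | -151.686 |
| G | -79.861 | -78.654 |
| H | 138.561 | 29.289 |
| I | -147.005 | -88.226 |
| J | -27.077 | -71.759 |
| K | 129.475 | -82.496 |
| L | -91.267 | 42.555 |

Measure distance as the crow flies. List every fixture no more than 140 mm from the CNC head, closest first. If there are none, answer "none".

Distances from (-31.650, 25.570):
F: √((149.621)² + (-177.256)²) = √(22386.44364 + 31419.68954) = 231.961 mm
G: √((-48.211)² + (-104.224)²) = √(2324.30052 + 10862.64218) = 114.834 mm
H: √((170.211)² + (3.719)²) = √(28971.78452 + 13.83096) = 170.252 mm
I: √((-115.355)² + (-113.796)²) = √(13306.77602 + 12949.52962) = 162.038 mm
J: √((4.573)² + (-97.329)²) = √(20.91233 + 9472.93424) = 97.436 mm
K: √((161.125)² + (-108.066)²) = √(25961.26562 + 11678.26036) = 194.009 mm
L: √((-59.617)² + (16.985)²) = √(3554.18669 + 288.49022) = 61.989 mm
Threshold 140 mm: L (61.989 mm), J (97.436 mm), G (114.834 mm) are within range.

L, J, G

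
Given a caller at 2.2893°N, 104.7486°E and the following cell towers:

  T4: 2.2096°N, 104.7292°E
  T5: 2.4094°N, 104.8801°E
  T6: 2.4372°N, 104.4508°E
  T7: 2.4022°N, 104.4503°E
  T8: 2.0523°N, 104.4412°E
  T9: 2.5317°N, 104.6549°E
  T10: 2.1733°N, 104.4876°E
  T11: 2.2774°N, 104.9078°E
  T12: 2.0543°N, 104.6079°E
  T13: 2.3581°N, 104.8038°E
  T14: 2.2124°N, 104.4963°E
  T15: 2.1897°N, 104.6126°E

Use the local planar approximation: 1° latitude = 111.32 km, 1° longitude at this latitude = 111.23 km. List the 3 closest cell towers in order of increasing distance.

Distances from 2.2893°N, 104.7486°E:
T4: 9.1308 km
T5: 19.8163 km
T6: 36.9904 km
T7: 35.4804 km
T8: 43.1874 km
T9: 28.9268 km
T10: 31.7734 km
T11: 17.7573 km
T12: 30.4841 km
T13: 9.8161 km
T14: 29.3400 km
T15: 18.7554 km
Sorted: T4 (9.1308 km) < T13 (9.8161 km) < T11 (17.7573 km) < T15 (18.7554 km) < T5 (19.8163 km) < …

T4, T13, T11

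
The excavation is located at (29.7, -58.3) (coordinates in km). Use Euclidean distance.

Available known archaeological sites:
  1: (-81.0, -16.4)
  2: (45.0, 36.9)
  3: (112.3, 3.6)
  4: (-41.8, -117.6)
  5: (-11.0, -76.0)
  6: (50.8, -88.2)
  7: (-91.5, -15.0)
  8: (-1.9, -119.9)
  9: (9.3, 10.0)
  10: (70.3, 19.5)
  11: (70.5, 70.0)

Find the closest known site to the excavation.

6

Distances from (29.7, -58.3):
1: √((-110.7)² + (41.9)²) = √(12254.490 + 1755.610) = 118.4 km
2: √((15.3)² + (95.2)²) = √(234.090 + 9063.040) = 96.4 km
3: √((82.6)² + (61.9)²) = √(6822.760 + 3831.610) = 103.2 km
4: √((-71.5)² + (-59.3)²) = √(5112.250 + 3516.490) = 92.9 km
5: √((-40.7)² + (-17.7)²) = √(1656.490 + 313.290) = 44.4 km
6: √((21.1)² + (-29.9)²) = √(445.210 + 894.010) = 36.6 km
7: √((-121.2)² + (43.3)²) = √(14689.440 + 1874.890) = 128.7 km
8: √((-31.6)² + (-61.6)²) = √(998.560 + 3794.560) = 69.2 km
9: √((-20.4)² + (68.3)²) = √(416.160 + 4664.890) = 71.3 km
10: √((40.6)² + (77.8)²) = √(1648.360 + 6052.840) = 87.8 km
11: √((40.8)² + (128.3)²) = √(1664.640 + 16460.890) = 134.6 km
Minimum: 6 at 36.6 km.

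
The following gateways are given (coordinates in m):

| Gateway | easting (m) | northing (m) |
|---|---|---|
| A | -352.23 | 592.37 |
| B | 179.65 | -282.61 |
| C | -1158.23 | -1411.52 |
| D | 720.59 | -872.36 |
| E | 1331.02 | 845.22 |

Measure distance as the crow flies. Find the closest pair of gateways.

B and D

Pairwise distances:
A–B: 1023.96 m
A–C: 2159.91 m
A–D: 1815.59 m
A–E: 1702.14 m
B–C: 1750.53 m
B–D: 800.26 m
B–E: 1611.72 m
C–D: 1954.65 m
C–E: 3359.95 m
D–E: 1822.83 m
Closest pair: B–D at 800.26 m.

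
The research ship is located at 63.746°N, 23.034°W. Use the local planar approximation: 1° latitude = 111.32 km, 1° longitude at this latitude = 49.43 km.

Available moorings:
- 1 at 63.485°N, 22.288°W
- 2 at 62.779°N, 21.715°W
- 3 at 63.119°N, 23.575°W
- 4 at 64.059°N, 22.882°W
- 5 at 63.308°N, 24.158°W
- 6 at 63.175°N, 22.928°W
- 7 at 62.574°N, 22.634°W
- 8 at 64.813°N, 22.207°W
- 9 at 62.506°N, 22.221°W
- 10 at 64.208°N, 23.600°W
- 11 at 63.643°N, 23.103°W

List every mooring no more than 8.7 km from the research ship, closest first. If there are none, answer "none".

none

Distances from 63.746°N, 23.034°W:
1: 46.946 km
2: 125.851 km
3: 74.745 km
4: 35.644 km
5: 73.920 km
6: 63.779 km
7: 131.957 km
8: 125.616 km
9: 143.768 km
10: 58.547 km
11: 11.962 km
Threshold 8.7 km: none within range.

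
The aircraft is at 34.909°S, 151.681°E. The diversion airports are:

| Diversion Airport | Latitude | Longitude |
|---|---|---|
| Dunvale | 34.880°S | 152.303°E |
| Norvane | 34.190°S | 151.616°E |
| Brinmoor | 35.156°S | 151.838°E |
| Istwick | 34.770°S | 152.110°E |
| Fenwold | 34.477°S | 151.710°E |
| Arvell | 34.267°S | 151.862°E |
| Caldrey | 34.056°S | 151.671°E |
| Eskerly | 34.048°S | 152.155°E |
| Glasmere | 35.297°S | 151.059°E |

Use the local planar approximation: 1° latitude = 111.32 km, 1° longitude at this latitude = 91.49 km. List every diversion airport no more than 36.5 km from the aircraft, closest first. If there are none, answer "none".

Distances from 34.909°S, 151.681°E:
Dunvale: 56.998 km
Norvane: 80.260 km
Brinmoor: 31.022 km
Istwick: 42.189 km
Fenwold: 48.163 km
Arvell: 73.361 km
Caldrey: 94.960 km
Eskerly: 105.201 km
Glasmere: 71.442 km
Threshold 36.5 km: Brinmoor (31.022 km) is within range.

Brinmoor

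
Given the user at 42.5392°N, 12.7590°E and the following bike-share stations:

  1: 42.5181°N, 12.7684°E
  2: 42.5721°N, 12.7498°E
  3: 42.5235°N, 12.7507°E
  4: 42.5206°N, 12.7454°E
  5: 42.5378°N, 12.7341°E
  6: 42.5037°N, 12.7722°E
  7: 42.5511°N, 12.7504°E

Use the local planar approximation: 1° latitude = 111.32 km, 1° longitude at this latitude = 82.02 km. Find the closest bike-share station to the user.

7

Distances from 42.5392°N, 12.7590°E:
1: √((-0.0211·111.32)² + (0.0094·82.02)²) = √(5.517106 + 0.594422) = 2.4722 km
2: √((0.0329·111.32)² + (-0.0092·82.02)²) = √(13.413379 + 0.569397) = 3.7394 km
3: √((-0.0157·111.32)² + (-0.0083·82.02)²) = √(3.054539 + 0.463442) = 1.8756 km
4: √((-0.0186·111.32)² + (-0.0136·82.02)²) = √(4.287186 + 1.244278) = 2.3519 km
5: √((-0.0014·111.32)² + (-0.0249·82.02)²) = √(0.024289 + 4.170981) = 2.0482 km
6: √((-0.0355·111.32)² + (0.0132·82.02)²) = √(15.617197 + 1.172161) = 4.0975 km
7: √((0.0119·111.32)² + (-0.0086·82.02)²) = √(1.754851 + 0.497550) = 1.5008 km
Minimum: 7 at 1.5008 km.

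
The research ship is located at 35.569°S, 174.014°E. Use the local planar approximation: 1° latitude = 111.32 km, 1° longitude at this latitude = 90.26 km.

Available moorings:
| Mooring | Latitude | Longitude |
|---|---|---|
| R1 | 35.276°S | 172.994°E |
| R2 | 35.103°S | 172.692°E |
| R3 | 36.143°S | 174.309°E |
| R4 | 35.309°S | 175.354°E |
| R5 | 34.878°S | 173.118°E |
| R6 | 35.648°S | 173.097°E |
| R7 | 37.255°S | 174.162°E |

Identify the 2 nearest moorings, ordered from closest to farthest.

R3, R6

Distances from 35.569°S, 174.014°E:
R1: √((0.293·111.32)² + (-1.020·90.26)²) = √(1063.85303 + 8476.00105) = 97.672 km
R2: √((0.466·111.32)² + (-1.322·90.26)²) = √(2691.02808 + 14238.15015) = 130.112 km
R3: √((-0.574·111.32)² + (0.295·90.26)²) = √(4082.91351 + 708.98115) = 69.224 km
R4: √((0.260·111.32)² + (1.340·90.26)²) = √(837.70883 + 14628.51546) = 124.363 km
R5: √((0.691·111.32)² + (-0.896·90.26)²) = √(5917.01255 + 6540.43566) = 111.613 km
R6: √((-0.079·111.32)² + (-0.917·90.26)²) = √(77.33936 + 6850.61135) = 83.234 km
R7: √((-1.686·111.32)² + (0.148·90.26)²) = √(35225.85442 + 178.44899) = 188.160 km
Sorted: R3 (69.224 km) < R6 (83.234 km) < R1 (97.672 km) < R5 (111.613 km) < …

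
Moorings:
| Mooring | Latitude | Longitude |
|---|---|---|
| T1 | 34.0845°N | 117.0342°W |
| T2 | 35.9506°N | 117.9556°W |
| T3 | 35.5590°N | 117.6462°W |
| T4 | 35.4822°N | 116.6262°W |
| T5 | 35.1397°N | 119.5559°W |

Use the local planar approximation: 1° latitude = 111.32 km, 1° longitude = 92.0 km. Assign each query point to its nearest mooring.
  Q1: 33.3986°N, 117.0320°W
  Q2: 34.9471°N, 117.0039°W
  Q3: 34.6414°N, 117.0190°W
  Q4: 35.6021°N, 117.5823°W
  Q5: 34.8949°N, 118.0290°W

Q1→T1; Q2→T4; Q3→T1; Q4→T3; Q5→T3

Q1 at 33.3986°N, 117.0320°W:
  T1: √((0.6859·111.32)² + (-0.0022·92.0)²) = √(5829.992567 + 0.040966) = 76.3547 km
  T2: √((2.5520·111.32)² + (-0.9236·92.0)²) = √(80706.355377 + 7220.104829) = 296.5240 km
  T3: √((2.1604·111.32)² + (-0.6142·92.0)²) = √(57838.195186 + 3192.973241) = 247.0449 km
  T4: √((2.0836·111.32)² + (0.4058·92.0)²) = √(53799.110206 + 1393.797689) = 234.9317 km
  T5: √((1.7411·111.32)² + (-2.5239·92.0)²) = √(37565.902446 + 53916.282721) = 302.4602 km
  → nearest: T1 (76.3547 km)
Q2 at 34.9471°N, 117.0039°W:
  T1: √((-0.8626·111.32)² + (-0.0303·92.0)²) = √(9220.729951 + 7.770714) = 96.0651 km
  T2: √((1.0035·111.32)² + (-0.9517·92.0)²) = √(12479.039201 + 7666.123181) = 141.9337 km
  T3: √((0.6119·111.32)² + (-0.6423·92.0)²) = √(4639.885909 + 3491.817191) = 90.1760 km
  T4: √((0.5351·111.32)² + (0.3777·92.0)²) = √(3548.267042 + 1207.451303) = 68.9617 km
  T5: √((0.1926·111.32)² + (-2.5520·92.0)²) = √(459.683548 + 55123.526656) = 235.7609 km
  → nearest: T4 (68.9617 km)
Q3 at 34.6414°N, 117.0190°W:
  T1: √((-0.5569·111.32)² + (-0.0152·92.0)²) = √(3843.269427 + 1.955523) = 62.0099 km
  T2: √((1.3092·111.32)² + (-0.9366·92.0)²) = √(21240.189573 + 7424.786356) = 169.3073 km
  T3: √((0.9176·111.32)² + (-0.6272·92.0)²) = √(10434.057005 + 3329.566966) = 117.3185 km
  T4: √((0.8408·111.32)² + (0.3928·92.0)²) = √(8760.558648 + 1305.926134) = 100.3319 km
  T5: √((0.4983·111.32)² + (-2.5369·92.0)²) = √(3077.004771 + 54473.132667) = 239.8961 km
  → nearest: T1 (62.0099 km)
Q4 at 35.6021°N, 117.5823°W:
  T1: √((-1.5176·111.32)² + (0.5481·92.0)²) = √(28540.464109 + 2542.700795) = 176.3042 km
  T2: √((0.3485·111.32)² + (-0.3733·92.0)²) = √(1505.053577 + 1179.482861) = 51.8125 km
  T3: √((-0.0431·111.32)² + (-0.0639·92.0)²) = √(23.019768 + 34.560289) = 7.5882 km
  T4: √((-0.1199·111.32)² + (0.9561·92.0)²) = √(178.149563 + 7737.172705) = 88.9681 km
  T5: √((-0.4624·111.32)² + (-1.9736·92.0)²) = √(2649.610561 + 32968.100669) = 188.7266 km
  → nearest: T3 (7.5882 km)
Q5 at 34.8949°N, 118.0290°W:
  T1: √((-0.8104·111.32)² + (0.9948·92.0)²) = √(8138.516720 + 8376.203267) = 128.5096 km
  T2: √((1.0557·111.32)² + (0.0734·92.0)²) = √(13811.073561 + 45.600308) = 117.7144 km
  T3: √((0.6641·111.32)² + (0.3828·92.0)²) = √(5465.291816 + 1240.279350) = 81.8876 km
  T4: √((0.5873·111.32)² + (1.4028·92.0)²) = √(4274.313742 + 16655.864118) = 144.6727 km
  T5: √((0.2448·111.32)² + (-1.5269·92.0)²) = √(742.624413 + 19733.169435) = 143.0937 km
  → nearest: T3 (81.8876 km)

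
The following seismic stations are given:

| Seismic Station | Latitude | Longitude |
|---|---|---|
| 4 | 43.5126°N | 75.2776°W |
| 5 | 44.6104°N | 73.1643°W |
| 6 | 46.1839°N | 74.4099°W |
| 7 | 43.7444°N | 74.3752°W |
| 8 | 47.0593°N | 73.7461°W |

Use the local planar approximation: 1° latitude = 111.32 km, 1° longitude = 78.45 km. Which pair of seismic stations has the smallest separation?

Pairwise distances:
4–5: √((1.0978·111.32)² + (2.1133·78.45)²) = √(14934.574313 + 27485.788601) = 205.9620 km
4–6: √((2.6713·111.32)² + (0.8677·78.45)²) = √(88428.391151 + 4633.669890) = 305.0607 km
4–7: √((0.2318·111.32)² + (0.9024·78.45)²) = √(665.845177 + 5011.688493) = 75.3494 km
4–8: √((3.5467·111.32)² + (1.5315·78.45)²) = √(155881.761650 + 14435.103367) = 412.6946 km
5–6: √((1.5735·111.32)² + (-1.2456·78.45)²) = √(30681.733250 + 9548.674628) = 200.5752 km
5–7: √((-0.8660·111.32)² + (-1.2109·78.45)²) = √(9293.561546 + 9024.069974) = 135.3426 km
5–8: √((2.4489·111.32)² + (-0.5818·78.45)²) = √(74317.056103 + 2083.211334) = 276.4060 km
6–7: √((-2.4395·111.32)² + (0.0347·78.45)²) = √(73747.625263 + 7.410455) = 271.5788 km
6–8: √((0.8754·111.32)² + (0.6638·78.45)²) = √(9496.410507 + 2711.817082) = 110.4908 km
7–8: √((3.3149·111.32)² + (0.6291·78.45)²) = √(136171.825199 + 2435.708245) = 372.3003 km
Closest pair: 4–7 at 75.3494 km.

4 and 7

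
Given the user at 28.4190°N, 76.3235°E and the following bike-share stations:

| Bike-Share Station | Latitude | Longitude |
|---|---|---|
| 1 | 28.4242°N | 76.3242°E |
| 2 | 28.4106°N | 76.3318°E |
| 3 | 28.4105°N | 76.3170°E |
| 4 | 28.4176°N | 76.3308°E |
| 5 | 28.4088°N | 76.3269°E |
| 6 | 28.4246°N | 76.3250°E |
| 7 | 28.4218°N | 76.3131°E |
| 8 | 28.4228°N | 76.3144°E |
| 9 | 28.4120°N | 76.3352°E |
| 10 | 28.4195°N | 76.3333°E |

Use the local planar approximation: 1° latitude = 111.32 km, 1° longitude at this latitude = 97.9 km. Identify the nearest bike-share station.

1

Distances from 28.4190°N, 76.3235°E:
1: 0.5829 km
2: 1.2388 km
3: 1.1403 km
4: 0.7315 km
5: 1.1832 km
6: 0.6405 km
7: 1.0648 km
8: 0.9862 km
9: 1.3854 km
10: 0.9610 km
Minimum: 1 at 0.5829 km.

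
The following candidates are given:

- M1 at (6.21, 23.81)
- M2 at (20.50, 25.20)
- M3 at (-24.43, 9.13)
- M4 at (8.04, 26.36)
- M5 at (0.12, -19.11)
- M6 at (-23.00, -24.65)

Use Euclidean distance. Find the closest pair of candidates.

M1 and M4

Pairwise distances:
M1–M4: 3.14
M2–M4: 12.51
M1–M2: 14.36
M5–M6: 23.77
M3–M6: 33.81
M1–M3: 33.98
M3–M4: 36.76
M3–M5: 37.42
M1–M5: 43.35
M4–M5: 46.15
M2–M3: 47.72
M2–M5: 48.77
M1–M6: 56.58
M4–M6: 59.71
M2–M6: 66.16
Closest pair: M1–M4 at 3.14.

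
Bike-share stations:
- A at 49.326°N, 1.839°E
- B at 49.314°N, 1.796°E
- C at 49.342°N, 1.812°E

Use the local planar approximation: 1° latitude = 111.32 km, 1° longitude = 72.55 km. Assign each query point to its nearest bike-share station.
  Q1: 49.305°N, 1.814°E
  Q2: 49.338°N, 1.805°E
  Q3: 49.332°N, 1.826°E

Q1 at 49.305°N, 1.814°E:
  A: √((0.021·111.32)² + (0.025·72.55)²) = √(5.46493 + 3.28969) = 2.959 km
  B: √((0.009·111.32)² + (-0.018·72.55)²) = √(1.00376 + 1.70537) = 1.646 km
  C: √((0.037·111.32)² + (-0.002·72.55)²) = √(16.96484 + 0.02105) = 4.121 km
  → nearest: B (1.646 km)
Q2 at 49.338°N, 1.805°E:
  A: √((-0.012·111.32)² + (0.034·72.55)²) = √(1.78447 + 6.08461) = 2.805 km
  B: √((-0.024·111.32)² + (-0.009·72.55)²) = √(7.13787 + 0.42634) = 2.750 km
  C: √((0.004·111.32)² + (0.007·72.55)²) = √(0.19827 + 0.25791) = 0.675 km
  → nearest: C (0.675 km)
Q3 at 49.332°N, 1.826°E:
  A: √((-0.006·111.32)² + (0.013·72.55)²) = √(0.44612 + 0.88953) = 1.156 km
  B: √((-0.018·111.32)² + (-0.030·72.55)²) = √(4.01505 + 4.73715) = 2.958 km
  C: √((0.010·111.32)² + (-0.014·72.55)²) = √(1.23921 + 1.03165) = 1.507 km
  → nearest: A (1.156 km)

Q1→B; Q2→C; Q3→A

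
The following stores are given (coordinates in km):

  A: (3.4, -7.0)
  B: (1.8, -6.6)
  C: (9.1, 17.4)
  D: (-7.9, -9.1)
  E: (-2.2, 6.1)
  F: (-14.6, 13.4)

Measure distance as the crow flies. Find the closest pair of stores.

A and B

Pairwise distances:
A–B: 1.65 km
A–C: 25.06 km
A–D: 11.49 km
A–E: 14.25 km
A–F: 27.21 km
B–C: 25.09 km
B–D: 10.02 km
B–E: 13.32 km
B–F: 25.86 km
C–D: 31.48 km
C–E: 15.98 km
C–F: 24.04 km
D–E: 16.23 km
D–F: 23.48 km
E–F: 14.39 km
Closest pair: A–B at 1.65 km.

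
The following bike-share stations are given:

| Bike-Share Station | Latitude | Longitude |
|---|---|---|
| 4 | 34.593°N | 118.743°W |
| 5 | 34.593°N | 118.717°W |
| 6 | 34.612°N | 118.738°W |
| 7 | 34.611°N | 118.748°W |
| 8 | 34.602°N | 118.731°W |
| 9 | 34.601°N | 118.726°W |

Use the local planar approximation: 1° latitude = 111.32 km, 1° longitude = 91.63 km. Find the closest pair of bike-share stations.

Pairwise distances:
4–5: 2.382 km
4–6: 2.164 km
4–7: 2.055 km
4–8: 1.488 km
4–9: 1.794 km
5–6: 2.859 km
5–7: 3.476 km
5–8: 1.628 km
5–9: 1.214 km
6–7: 0.923 km
6–8: 1.285 km
6–9: 1.646 km
7–8: 1.852 km
7–9: 2.303 km
8–9: 0.471 km
Closest pair: 8–9 at 0.471 km.

8 and 9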